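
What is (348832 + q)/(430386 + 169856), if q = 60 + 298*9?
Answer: 175787/300121 ≈ 0.58572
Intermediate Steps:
q = 2742 (q = 60 + 2682 = 2742)
(348832 + q)/(430386 + 169856) = (348832 + 2742)/(430386 + 169856) = 351574/600242 = 351574*(1/600242) = 175787/300121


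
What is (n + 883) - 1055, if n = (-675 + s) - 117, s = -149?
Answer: -1113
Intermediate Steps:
n = -941 (n = (-675 - 149) - 117 = -824 - 117 = -941)
(n + 883) - 1055 = (-941 + 883) - 1055 = -58 - 1055 = -1113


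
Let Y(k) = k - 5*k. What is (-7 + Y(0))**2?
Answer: 49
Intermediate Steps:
Y(k) = -4*k
(-7 + Y(0))**2 = (-7 - 4*0)**2 = (-7 + 0)**2 = (-7)**2 = 49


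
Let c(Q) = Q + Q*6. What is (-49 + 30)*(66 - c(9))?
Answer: -57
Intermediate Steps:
c(Q) = 7*Q (c(Q) = Q + 6*Q = 7*Q)
(-49 + 30)*(66 - c(9)) = (-49 + 30)*(66 - 7*9) = -19*(66 - 1*63) = -19*(66 - 63) = -19*3 = -57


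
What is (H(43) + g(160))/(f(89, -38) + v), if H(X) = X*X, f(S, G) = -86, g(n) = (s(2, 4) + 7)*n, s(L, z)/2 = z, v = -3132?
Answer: -4249/3218 ≈ -1.3204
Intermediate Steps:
s(L, z) = 2*z
g(n) = 15*n (g(n) = (2*4 + 7)*n = (8 + 7)*n = 15*n)
H(X) = X²
(H(43) + g(160))/(f(89, -38) + v) = (43² + 15*160)/(-86 - 3132) = (1849 + 2400)/(-3218) = 4249*(-1/3218) = -4249/3218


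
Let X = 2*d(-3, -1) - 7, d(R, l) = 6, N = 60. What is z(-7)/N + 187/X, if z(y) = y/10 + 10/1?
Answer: 7511/200 ≈ 37.555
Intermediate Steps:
z(y) = 10 + y/10 (z(y) = y*(1/10) + 10*1 = y/10 + 10 = 10 + y/10)
X = 5 (X = 2*6 - 7 = 12 - 7 = 5)
z(-7)/N + 187/X = (10 + (1/10)*(-7))/60 + 187/5 = (10 - 7/10)*(1/60) + 187*(1/5) = (93/10)*(1/60) + 187/5 = 31/200 + 187/5 = 7511/200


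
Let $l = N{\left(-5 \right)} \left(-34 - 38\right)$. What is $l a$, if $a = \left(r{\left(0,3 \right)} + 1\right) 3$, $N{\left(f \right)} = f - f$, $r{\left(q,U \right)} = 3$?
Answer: $0$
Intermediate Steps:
$N{\left(f \right)} = 0$
$a = 12$ ($a = \left(3 + 1\right) 3 = 4 \cdot 3 = 12$)
$l = 0$ ($l = 0 \left(-34 - 38\right) = 0 \left(-72\right) = 0$)
$l a = 0 \cdot 12 = 0$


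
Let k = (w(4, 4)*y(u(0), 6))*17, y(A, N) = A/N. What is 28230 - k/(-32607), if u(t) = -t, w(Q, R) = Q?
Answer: 28230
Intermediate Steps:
k = 0 (k = (4*(-1*0/6))*17 = (4*(0*(1/6)))*17 = (4*0)*17 = 0*17 = 0)
28230 - k/(-32607) = 28230 - 0/(-32607) = 28230 - 0*(-1)/32607 = 28230 - 1*0 = 28230 + 0 = 28230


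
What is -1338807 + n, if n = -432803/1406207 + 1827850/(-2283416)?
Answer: -2149426671594023691/1605477781556 ≈ -1.3388e+6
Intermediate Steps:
n = -1779302379999/1605477781556 (n = -432803*1/1406207 + 1827850*(-1/2283416) = -432803/1406207 - 913925/1141708 = -1779302379999/1605477781556 ≈ -1.1083)
-1338807 + n = -1338807 - 1779302379999/1605477781556 = -2149426671594023691/1605477781556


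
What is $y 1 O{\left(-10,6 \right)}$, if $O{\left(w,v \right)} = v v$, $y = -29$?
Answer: $-1044$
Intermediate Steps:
$O{\left(w,v \right)} = v^{2}$
$y 1 O{\left(-10,6 \right)} = - 29 \cdot 1 \cdot 6^{2} = - 29 \cdot 1 \cdot 36 = \left(-29\right) 36 = -1044$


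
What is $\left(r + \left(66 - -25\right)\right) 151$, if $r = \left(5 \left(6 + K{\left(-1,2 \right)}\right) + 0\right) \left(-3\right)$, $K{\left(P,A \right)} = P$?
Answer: $2416$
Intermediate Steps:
$r = -75$ ($r = \left(5 \left(6 - 1\right) + 0\right) \left(-3\right) = \left(5 \cdot 5 + 0\right) \left(-3\right) = \left(25 + 0\right) \left(-3\right) = 25 \left(-3\right) = -75$)
$\left(r + \left(66 - -25\right)\right) 151 = \left(-75 + \left(66 - -25\right)\right) 151 = \left(-75 + \left(66 + 25\right)\right) 151 = \left(-75 + 91\right) 151 = 16 \cdot 151 = 2416$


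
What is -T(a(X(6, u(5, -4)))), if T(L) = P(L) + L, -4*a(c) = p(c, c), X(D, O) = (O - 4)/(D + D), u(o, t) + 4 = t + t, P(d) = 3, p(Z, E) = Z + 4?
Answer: -7/3 ≈ -2.3333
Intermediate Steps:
p(Z, E) = 4 + Z
u(o, t) = -4 + 2*t (u(o, t) = -4 + (t + t) = -4 + 2*t)
X(D, O) = (-4 + O)/(2*D) (X(D, O) = (-4 + O)/((2*D)) = (-4 + O)*(1/(2*D)) = (-4 + O)/(2*D))
a(c) = -1 - c/4 (a(c) = -(4 + c)/4 = -1 - c/4)
T(L) = 3 + L
-T(a(X(6, u(5, -4)))) = -(3 + (-1 - (-4 + (-4 + 2*(-4)))/(8*6))) = -(3 + (-1 - (-4 + (-4 - 8))/(8*6))) = -(3 + (-1 - (-4 - 12)/(8*6))) = -(3 + (-1 - (-16)/(8*6))) = -(3 + (-1 - ¼*(-4/3))) = -(3 + (-1 + ⅓)) = -(3 - ⅔) = -1*7/3 = -7/3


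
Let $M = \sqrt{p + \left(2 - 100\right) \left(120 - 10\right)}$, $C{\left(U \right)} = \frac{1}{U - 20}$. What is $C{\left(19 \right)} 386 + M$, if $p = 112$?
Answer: $-386 + 2 i \sqrt{2667} \approx -386.0 + 103.29 i$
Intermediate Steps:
$C{\left(U \right)} = \frac{1}{-20 + U}$
$M = 2 i \sqrt{2667}$ ($M = \sqrt{112 + \left(2 - 100\right) \left(120 - 10\right)} = \sqrt{112 - 10780} = \sqrt{-10668} = 2 i \sqrt{2667} \approx 103.29 i$)
$C{\left(19 \right)} 386 + M = \frac{1}{-20 + 19} \cdot 386 + 2 i \sqrt{2667} = \frac{1}{-1} \cdot 386 + 2 i \sqrt{2667} = \left(-1\right) 386 + 2 i \sqrt{2667} = -386 + 2 i \sqrt{2667}$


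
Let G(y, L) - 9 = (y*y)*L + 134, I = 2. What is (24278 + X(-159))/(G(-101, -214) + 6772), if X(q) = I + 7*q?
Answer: -23167/2176099 ≈ -0.010646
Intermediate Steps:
G(y, L) = 143 + L*y**2 (G(y, L) = 9 + ((y*y)*L + 134) = 9 + (y**2*L + 134) = 9 + (L*y**2 + 134) = 9 + (134 + L*y**2) = 143 + L*y**2)
X(q) = 2 + 7*q
(24278 + X(-159))/(G(-101, -214) + 6772) = (24278 + (2 + 7*(-159)))/((143 - 214*(-101)**2) + 6772) = (24278 + (2 - 1113))/((143 - 214*10201) + 6772) = (24278 - 1111)/((143 - 2183014) + 6772) = 23167/(-2182871 + 6772) = 23167/(-2176099) = 23167*(-1/2176099) = -23167/2176099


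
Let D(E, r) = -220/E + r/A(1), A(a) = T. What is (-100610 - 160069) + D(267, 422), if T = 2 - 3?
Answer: -69714187/267 ≈ -2.6110e+5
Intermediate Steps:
T = -1
A(a) = -1
D(E, r) = -r - 220/E (D(E, r) = -220/E + r/(-1) = -220/E + r*(-1) = -220/E - r = -r - 220/E)
(-100610 - 160069) + D(267, 422) = (-100610 - 160069) + (-1*422 - 220/267) = -260679 + (-422 - 220*1/267) = -260679 + (-422 - 220/267) = -260679 - 112894/267 = -69714187/267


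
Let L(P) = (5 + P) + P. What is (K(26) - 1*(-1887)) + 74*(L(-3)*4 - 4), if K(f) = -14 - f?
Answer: 1255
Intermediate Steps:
L(P) = 5 + 2*P
(K(26) - 1*(-1887)) + 74*(L(-3)*4 - 4) = ((-14 - 1*26) - 1*(-1887)) + 74*((5 + 2*(-3))*4 - 4) = ((-14 - 26) + 1887) + 74*((5 - 6)*4 - 4) = (-40 + 1887) + 74*(-1*4 - 4) = 1847 + 74*(-4 - 4) = 1847 + 74*(-8) = 1847 - 592 = 1255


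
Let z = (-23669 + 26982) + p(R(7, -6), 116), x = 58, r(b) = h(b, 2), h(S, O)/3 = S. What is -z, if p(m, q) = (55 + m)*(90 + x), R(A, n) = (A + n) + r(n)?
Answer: -8937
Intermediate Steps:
h(S, O) = 3*S
r(b) = 3*b
R(A, n) = A + 4*n (R(A, n) = (A + n) + 3*n = A + 4*n)
p(m, q) = 8140 + 148*m (p(m, q) = (55 + m)*(90 + 58) = (55 + m)*148 = 8140 + 148*m)
z = 8937 (z = (-23669 + 26982) + (8140 + 148*(7 + 4*(-6))) = 3313 + (8140 + 148*(7 - 24)) = 3313 + (8140 + 148*(-17)) = 3313 + (8140 - 2516) = 3313 + 5624 = 8937)
-z = -1*8937 = -8937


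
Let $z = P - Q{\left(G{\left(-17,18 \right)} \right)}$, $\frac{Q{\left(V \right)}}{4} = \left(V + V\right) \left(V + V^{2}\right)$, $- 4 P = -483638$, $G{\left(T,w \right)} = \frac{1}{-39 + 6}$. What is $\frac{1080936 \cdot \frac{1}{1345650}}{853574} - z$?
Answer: $- \frac{831810240209503226503}{6879610694142450} \approx -1.2091 \cdot 10^{5}$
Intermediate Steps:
$G{\left(T,w \right)} = - \frac{1}{33}$ ($G{\left(T,w \right)} = \frac{1}{-33} = - \frac{1}{33}$)
$P = \frac{241819}{2}$ ($P = \left(- \frac{1}{4}\right) \left(-483638\right) = \frac{241819}{2} \approx 1.2091 \cdot 10^{5}$)
$Q{\left(V \right)} = 8 V \left(V + V^{2}\right)$ ($Q{\left(V \right)} = 4 \left(V + V\right) \left(V + V^{2}\right) = 4 \cdot 2 V \left(V + V^{2}\right) = 8 V \left(V + V^{2}\right)$)
$z = \frac{8690248891}{71874}$ ($z = \frac{241819}{2} - 8 \left(- \frac{1}{33}\right)^{2} \left(1 - \frac{1}{33}\right) = \frac{241819}{2} - 8 \cdot \frac{1}{1089} \cdot \frac{32}{33} = \frac{241819}{2} - \frac{256}{35937} = \frac{8690248891}{71874} \approx 1.2091 \cdot 10^{5}$)
$\frac{1080936 \cdot \frac{1}{1345650}}{853574} - z = \frac{1080936 \cdot \frac{1}{1345650}}{853574} - \frac{8690248891}{71874} = 1080936 \cdot \frac{1}{1345650} \cdot \frac{1}{853574} - \frac{8690248891}{71874} = \frac{180156}{224275} \cdot \frac{1}{853574} - \frac{8690248891}{71874} = \frac{90078}{95717654425} - \frac{8690248891}{71874} = - \frac{831810240209503226503}{6879610694142450}$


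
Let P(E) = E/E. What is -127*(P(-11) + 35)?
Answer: -4572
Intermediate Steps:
P(E) = 1
-127*(P(-11) + 35) = -127*(1 + 35) = -127*36 = -4572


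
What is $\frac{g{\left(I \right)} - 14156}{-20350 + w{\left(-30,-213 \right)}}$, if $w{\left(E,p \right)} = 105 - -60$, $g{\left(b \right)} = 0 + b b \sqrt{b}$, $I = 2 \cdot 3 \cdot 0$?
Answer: $\frac{14156}{20185} \approx 0.70131$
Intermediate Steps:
$I = 0$ ($I = 6 \cdot 0 = 0$)
$g{\left(b \right)} = b^{\frac{5}{2}}$ ($g{\left(b \right)} = 0 + b b^{\frac{3}{2}} = 0 + b^{\frac{5}{2}} = b^{\frac{5}{2}}$)
$w{\left(E,p \right)} = 165$ ($w{\left(E,p \right)} = 105 + 60 = 165$)
$\frac{g{\left(I \right)} - 14156}{-20350 + w{\left(-30,-213 \right)}} = \frac{0^{\frac{5}{2}} - 14156}{-20350 + 165} = \frac{0 - 14156}{-20185} = \left(-14156\right) \left(- \frac{1}{20185}\right) = \frac{14156}{20185}$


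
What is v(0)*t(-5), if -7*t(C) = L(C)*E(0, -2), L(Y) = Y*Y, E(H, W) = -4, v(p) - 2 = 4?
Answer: 600/7 ≈ 85.714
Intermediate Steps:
v(p) = 6 (v(p) = 2 + 4 = 6)
L(Y) = Y**2
t(C) = 4*C**2/7 (t(C) = -C**2*(-4)/7 = -(-4)*C**2/7 = 4*C**2/7)
v(0)*t(-5) = 6*((4/7)*(-5)**2) = 6*((4/7)*25) = 6*(100/7) = 600/7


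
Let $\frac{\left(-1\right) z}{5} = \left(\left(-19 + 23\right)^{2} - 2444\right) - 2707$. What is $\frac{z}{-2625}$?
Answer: $- \frac{1027}{105} \approx -9.7809$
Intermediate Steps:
$z = 25675$ ($z = - 5 \left(\left(\left(-19 + 23\right)^{2} - 2444\right) - 2707\right) = - 5 \left(\left(4^{2} - 2444\right) - 2707\right) = - 5 \left(\left(16 - 2444\right) - 2707\right) = - 5 \left(-2428 - 2707\right) = \left(-5\right) \left(-5135\right) = 25675$)
$\frac{z}{-2625} = \frac{25675}{-2625} = 25675 \left(- \frac{1}{2625}\right) = - \frac{1027}{105}$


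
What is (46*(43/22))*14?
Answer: 13846/11 ≈ 1258.7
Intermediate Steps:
(46*(43/22))*14 = (989/11)*14 = 13846/11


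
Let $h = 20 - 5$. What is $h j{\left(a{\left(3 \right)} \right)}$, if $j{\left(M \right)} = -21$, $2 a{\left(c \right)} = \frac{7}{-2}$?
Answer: $-315$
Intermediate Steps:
$a{\left(c \right)} = - \frac{7}{4}$ ($a{\left(c \right)} = \frac{7 \frac{1}{-2}}{2} = \frac{7 \left(- \frac{1}{2}\right)}{2} = \frac{1}{2} \left(- \frac{7}{2}\right) = - \frac{7}{4}$)
$h = 15$ ($h = 20 - 5 = 15$)
$h j{\left(a{\left(3 \right)} \right)} = 15 \left(-21\right) = -315$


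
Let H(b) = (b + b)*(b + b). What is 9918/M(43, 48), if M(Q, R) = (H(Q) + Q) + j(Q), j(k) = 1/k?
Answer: 23693/17771 ≈ 1.3332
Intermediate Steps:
H(b) = 4*b² (H(b) = (2*b)*(2*b) = 4*b²)
M(Q, R) = Q + 1/Q + 4*Q² (M(Q, R) = (4*Q² + Q) + 1/Q = (Q + 4*Q²) + 1/Q = Q + 1/Q + 4*Q²)
9918/M(43, 48) = 9918/(43 + 1/43 + 4*43²) = 9918/(43 + 1/43 + 4*1849) = 9918/(43 + 1/43 + 7396) = 9918/(319878/43) = 9918*(43/319878) = 23693/17771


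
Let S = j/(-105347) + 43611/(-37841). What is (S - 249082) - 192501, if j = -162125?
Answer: -1760340751110033/3986435827 ≈ -4.4158e+5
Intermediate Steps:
S = 1540684108/3986435827 (S = -162125/(-105347) + 43611/(-37841) = -162125*(-1/105347) + 43611*(-1/37841) = 162125/105347 - 43611/37841 = 1540684108/3986435827 ≈ 0.38648)
(S - 249082) - 192501 = (1540684108/3986435827 - 249082) - 192501 = -992947867976706/3986435827 - 192501 = -1760340751110033/3986435827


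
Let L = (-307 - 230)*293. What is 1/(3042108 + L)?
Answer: 1/2884767 ≈ 3.4665e-7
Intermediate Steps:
L = -157341 (L = -537*293 = -157341)
1/(3042108 + L) = 1/(3042108 - 157341) = 1/2884767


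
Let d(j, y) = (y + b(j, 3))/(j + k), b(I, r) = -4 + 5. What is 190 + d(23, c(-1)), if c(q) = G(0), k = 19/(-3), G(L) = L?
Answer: 9503/50 ≈ 190.06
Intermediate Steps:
k = -19/3 (k = 19*(-⅓) = -19/3 ≈ -6.3333)
c(q) = 0
b(I, r) = 1
d(j, y) = (1 + y)/(-19/3 + j) (d(j, y) = (y + 1)/(j - 19/3) = (1 + y)/(-19/3 + j))
190 + d(23, c(-1)) = 190 + 3*(1 + 0)/(-19 + 3*23) = 190 + 3*1/(-19 + 69) = 190 + 3*1/50 = 190 + 3*(1/50)*1 = 190 + 3/50 = 9503/50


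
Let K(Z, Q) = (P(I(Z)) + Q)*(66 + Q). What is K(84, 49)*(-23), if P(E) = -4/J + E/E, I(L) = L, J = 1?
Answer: -121670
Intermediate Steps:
P(E) = -3 (P(E) = -4/1 + E/E = -4*1 + 1 = -4 + 1 = -3)
K(Z, Q) = (-3 + Q)*(66 + Q)
K(84, 49)*(-23) = (-198 + 49**2 + 63*49)*(-23) = (-198 + 2401 + 3087)*(-23) = 5290*(-23) = -121670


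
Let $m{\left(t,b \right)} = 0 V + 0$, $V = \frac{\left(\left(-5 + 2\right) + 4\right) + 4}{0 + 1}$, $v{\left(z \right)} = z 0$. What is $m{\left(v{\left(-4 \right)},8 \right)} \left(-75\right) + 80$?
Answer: $80$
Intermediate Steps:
$v{\left(z \right)} = 0$
$V = 5$ ($V = \frac{\left(-3 + 4\right) + 4}{1} = \left(1 + 4\right) 1 = 5 \cdot 1 = 5$)
$m{\left(t,b \right)} = 0$ ($m{\left(t,b \right)} = 0 \cdot 5 + 0 = 0 + 0 = 0$)
$m{\left(v{\left(-4 \right)},8 \right)} \left(-75\right) + 80 = 0 \left(-75\right) + 80 = 0 + 80 = 80$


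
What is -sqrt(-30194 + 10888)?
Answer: -7*I*sqrt(394) ≈ -138.95*I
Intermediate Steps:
-sqrt(-30194 + 10888) = -sqrt(-19306) = -7*I*sqrt(394)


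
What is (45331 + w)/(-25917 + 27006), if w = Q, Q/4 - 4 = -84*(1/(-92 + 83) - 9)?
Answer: 145225/3267 ≈ 44.452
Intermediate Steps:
Q = 9232/3 (Q = 16 + 4*(-84*(1/(-92 + 83) - 9)) = 16 + 4*(-84*(1/(-9) - 9)) = 16 + 4*(-84*(-⅑ - 9)) = 16 + 4*(-84*(-82/9)) = 16 + 4*(2296/3) = 16 + 9184/3 = 9232/3 ≈ 3077.3)
w = 9232/3 ≈ 3077.3
(45331 + w)/(-25917 + 27006) = (45331 + 9232/3)/(-25917 + 27006) = (145225/3)/1089 = (145225/3)*(1/1089) = 145225/3267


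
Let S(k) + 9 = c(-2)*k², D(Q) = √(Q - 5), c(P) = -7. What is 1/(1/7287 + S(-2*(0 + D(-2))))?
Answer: 7287/1362670 ≈ 0.0053476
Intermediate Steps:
D(Q) = √(-5 + Q)
S(k) = -9 - 7*k²
1/(1/7287 + S(-2*(0 + D(-2)))) = 1/(1/7287 + (-9 - 7*4*(0 + √(-5 - 2))²)) = 1/(1/7287 + (-9 - 7*4*(0 + √(-7))²)) = 1/(1/7287 + (-9 - 7*4*(0 + I*√7)²)) = 1/(1/7287 + (-9 - 7*(-2*I*√7)²)) = 1/(1/7287 + (-9 - 7*(-28))) = 1/(1/7287 + (-9 + 196)) = 1/(1/7287 + 187) = 1/(1362670/7287) = 7287/1362670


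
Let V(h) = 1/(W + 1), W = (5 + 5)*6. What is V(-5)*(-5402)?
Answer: -5402/61 ≈ -88.557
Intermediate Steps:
W = 60 (W = 10*6 = 60)
V(h) = 1/61 (V(h) = 1/(60 + 1) = 1/61)
V(-5)*(-5402) = (1/61)*(-5402) = -5402/61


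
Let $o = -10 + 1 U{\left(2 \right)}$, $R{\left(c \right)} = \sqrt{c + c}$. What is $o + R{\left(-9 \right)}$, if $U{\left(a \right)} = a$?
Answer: $-8 + 3 i \sqrt{2} \approx -8.0 + 4.2426 i$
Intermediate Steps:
$R{\left(c \right)} = \sqrt{2} \sqrt{c}$ ($R{\left(c \right)} = \sqrt{2 c} = \sqrt{2} \sqrt{c}$)
$o = -8$ ($o = -10 + 1 \cdot 2 = -10 + 2 = -8$)
$o + R{\left(-9 \right)} = -8 + \sqrt{2} \sqrt{-9} = -8 + \sqrt{2} \cdot 3 i = -8 + 3 i \sqrt{2}$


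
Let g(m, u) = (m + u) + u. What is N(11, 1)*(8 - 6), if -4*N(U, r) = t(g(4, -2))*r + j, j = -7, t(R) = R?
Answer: 7/2 ≈ 3.5000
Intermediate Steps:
g(m, u) = m + 2*u
N(U, r) = 7/4 (N(U, r) = -((4 + 2*(-2))*r - 7)/4 = -((4 - 4)*r - 7)/4 = -(0*r - 7)/4 = -(0 - 7)/4 = -¼*(-7) = 7/4)
N(11, 1)*(8 - 6) = 7*(8 - 6)/4 = (7/4)*2 = 7/2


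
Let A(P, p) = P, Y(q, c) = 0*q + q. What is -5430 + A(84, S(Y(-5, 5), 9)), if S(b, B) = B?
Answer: -5346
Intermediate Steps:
Y(q, c) = q (Y(q, c) = 0 + q = q)
-5430 + A(84, S(Y(-5, 5), 9)) = -5430 + 84 = -5346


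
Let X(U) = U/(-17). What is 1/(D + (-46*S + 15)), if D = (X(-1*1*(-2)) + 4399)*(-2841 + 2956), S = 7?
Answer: 17/8594596 ≈ 1.9780e-6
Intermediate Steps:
X(U) = -U/17 (X(U) = U*(-1/17) = -U/17)
D = 8599815/17 (D = (-(-1*1)*(-2)/17 + 4399)*(-2841 + 2956) = (-(-1)*(-2)/17 + 4399)*115 = (-1/17*2 + 4399)*115 = (-2/17 + 4399)*115 = (74781/17)*115 = 8599815/17 ≈ 5.0587e+5)
1/(D + (-46*S + 15)) = 1/(8599815/17 + (-46*7 + 15)) = 1/(8599815/17 + (-322 + 15)) = 1/(8599815/17 - 307) = 1/(8594596/17) = 17/8594596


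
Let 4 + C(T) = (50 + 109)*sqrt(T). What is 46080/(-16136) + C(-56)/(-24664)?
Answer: -35514143/12436822 - 159*I*sqrt(14)/12332 ≈ -2.8556 - 0.048242*I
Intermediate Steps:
C(T) = -4 + 159*sqrt(T) (C(T) = -4 + (50 + 109)*sqrt(T) = -4 + 159*sqrt(T))
46080/(-16136) + C(-56)/(-24664) = 46080/(-16136) + (-4 + 159*sqrt(-56))/(-24664) = 46080*(-1/16136) + (-4 + 159*(2*I*sqrt(14)))*(-1/24664) = -5760/2017 + (-4 + 318*I*sqrt(14))*(-1/24664) = -5760/2017 + (1/6166 - 159*I*sqrt(14)/12332) = -35514143/12436822 - 159*I*sqrt(14)/12332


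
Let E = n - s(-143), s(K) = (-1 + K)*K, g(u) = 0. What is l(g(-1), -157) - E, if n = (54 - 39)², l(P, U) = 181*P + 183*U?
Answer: -8364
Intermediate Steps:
s(K) = K*(-1 + K)
n = 225 (n = 15² = 225)
E = -20367 (E = 225 - (-143)*(-1 - 143) = 225 - (-143)*(-144) = 225 - 1*20592 = 225 - 20592 = -20367)
l(g(-1), -157) - E = (181*0 + 183*(-157)) - 1*(-20367) = (0 - 28731) + 20367 = -28731 + 20367 = -8364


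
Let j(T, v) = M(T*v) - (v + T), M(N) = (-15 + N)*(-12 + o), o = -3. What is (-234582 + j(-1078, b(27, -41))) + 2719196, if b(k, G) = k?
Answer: 2922480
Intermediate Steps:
M(N) = 225 - 15*N (M(N) = (-15 + N)*(-12 - 3) = (-15 + N)*(-15) = 225 - 15*N)
j(T, v) = 225 - T - v - 15*T*v (j(T, v) = (225 - 15*T*v) - (v + T) = (225 - 15*T*v) - (T + v) = (225 - 15*T*v) + (-T - v) = 225 - T - v - 15*T*v)
(-234582 + j(-1078, b(27, -41))) + 2719196 = (-234582 + (225 - 1*(-1078) - 1*27 - 15*(-1078)*27)) + 2719196 = (-234582 + (225 + 1078 - 27 + 436590)) + 2719196 = (-234582 + 437866) + 2719196 = 203284 + 2719196 = 2922480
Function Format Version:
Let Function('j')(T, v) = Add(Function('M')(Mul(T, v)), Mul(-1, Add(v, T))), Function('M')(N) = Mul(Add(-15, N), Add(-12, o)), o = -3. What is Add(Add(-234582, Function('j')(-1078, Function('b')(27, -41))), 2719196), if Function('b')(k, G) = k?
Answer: 2922480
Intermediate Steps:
Function('M')(N) = Add(225, Mul(-15, N)) (Function('M')(N) = Mul(Add(-15, N), Add(-12, -3)) = Mul(Add(-15, N), -15) = Add(225, Mul(-15, N)))
Function('j')(T, v) = Add(225, Mul(-1, T), Mul(-1, v), Mul(-15, T, v)) (Function('j')(T, v) = Add(Add(225, Mul(-15, Mul(T, v))), Mul(-1, Add(v, T))) = Add(Add(225, Mul(-15, T, v)), Mul(-1, Add(T, v))) = Add(Add(225, Mul(-15, T, v)), Add(Mul(-1, T), Mul(-1, v))) = Add(225, Mul(-1, T), Mul(-1, v), Mul(-15, T, v)))
Add(Add(-234582, Function('j')(-1078, Function('b')(27, -41))), 2719196) = Add(Add(-234582, Add(225, Mul(-1, -1078), Mul(-1, 27), Mul(-15, -1078, 27))), 2719196) = Add(Add(-234582, Add(225, 1078, -27, 436590)), 2719196) = Add(Add(-234582, 437866), 2719196) = Add(203284, 2719196) = 2922480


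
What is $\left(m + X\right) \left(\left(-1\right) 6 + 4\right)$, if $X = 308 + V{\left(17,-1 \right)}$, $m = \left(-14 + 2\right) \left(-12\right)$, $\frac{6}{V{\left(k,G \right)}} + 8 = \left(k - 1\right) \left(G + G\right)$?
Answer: $- \frac{9037}{10} \approx -903.7$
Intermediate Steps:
$V{\left(k,G \right)} = \frac{6}{-8 + 2 G \left(-1 + k\right)}$ ($V{\left(k,G \right)} = \frac{6}{-8 + \left(k - 1\right) \left(G + G\right)} = \frac{6}{-8 + \left(-1 + k\right) 2 G} = \frac{6}{-8 + 2 G \left(-1 + k\right)}$)
$m = 144$ ($m = \left(-12\right) \left(-12\right) = 144$)
$X = \frac{6157}{20}$ ($X = 308 + \frac{3}{-4 - -1 - 17} = 308 + \frac{3}{-4 + 1 - 17} = 308 + \frac{3}{-20} = 308 + 3 \left(- \frac{1}{20}\right) = 308 - \frac{3}{20} = \frac{6157}{20} \approx 307.85$)
$\left(m + X\right) \left(\left(-1\right) 6 + 4\right) = \left(144 + \frac{6157}{20}\right) \left(\left(-1\right) 6 + 4\right) = \frac{9037 \left(-6 + 4\right)}{20} = \frac{9037}{20} \left(-2\right) = - \frac{9037}{10}$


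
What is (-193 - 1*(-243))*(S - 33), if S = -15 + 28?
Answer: -1000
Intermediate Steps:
S = 13
(-193 - 1*(-243))*(S - 33) = (-193 - 1*(-243))*(13 - 33) = (-193 + 243)*(-20) = 50*(-20) = -1000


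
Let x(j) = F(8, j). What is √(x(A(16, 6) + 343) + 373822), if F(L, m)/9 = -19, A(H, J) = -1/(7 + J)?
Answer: √373651 ≈ 611.27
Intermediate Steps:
F(L, m) = -171 (F(L, m) = 9*(-19) = -171)
x(j) = -171
√(x(A(16, 6) + 343) + 373822) = √(-171 + 373822) = √373651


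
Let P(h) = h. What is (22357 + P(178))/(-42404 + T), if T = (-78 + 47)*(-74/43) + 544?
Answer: -969005/1797686 ≈ -0.53903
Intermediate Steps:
T = 25686/43 (T = -(-2294)/43 + 544 = -31*(-74/43) + 544 = 2294/43 + 544 = 25686/43 ≈ 597.35)
(22357 + P(178))/(-42404 + T) = (22357 + 178)/(-42404 + 25686/43) = 22535/(-1797686/43) = 22535*(-43/1797686) = -969005/1797686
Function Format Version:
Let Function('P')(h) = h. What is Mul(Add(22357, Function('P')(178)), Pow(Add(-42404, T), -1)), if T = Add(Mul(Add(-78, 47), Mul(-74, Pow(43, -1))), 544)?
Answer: Rational(-969005, 1797686) ≈ -0.53903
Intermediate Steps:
T = Rational(25686, 43) (T = Add(Mul(-31, Mul(-74, Rational(1, 43))), 544) = Add(Mul(-31, Rational(-74, 43)), 544) = Add(Rational(2294, 43), 544) = Rational(25686, 43) ≈ 597.35)
Mul(Add(22357, Function('P')(178)), Pow(Add(-42404, T), -1)) = Mul(Add(22357, 178), Pow(Add(-42404, Rational(25686, 43)), -1)) = Mul(22535, Pow(Rational(-1797686, 43), -1)) = Mul(22535, Rational(-43, 1797686)) = Rational(-969005, 1797686)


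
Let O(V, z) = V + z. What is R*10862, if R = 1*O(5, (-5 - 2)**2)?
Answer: 586548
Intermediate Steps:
R = 54 (R = 1*(5 + (-5 - 2)**2) = 1*(5 + (-7)**2) = 1*(5 + 49) = 1*54 = 54)
R*10862 = 54*10862 = 586548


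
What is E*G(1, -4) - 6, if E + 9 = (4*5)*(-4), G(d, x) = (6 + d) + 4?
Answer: -985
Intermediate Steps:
G(d, x) = 10 + d
E = -89 (E = -9 + (4*5)*(-4) = -9 + 20*(-4) = -9 - 80 = -89)
E*G(1, -4) - 6 = -89*(10 + 1) - 6 = -89*11 - 6 = -979 - 6 = -985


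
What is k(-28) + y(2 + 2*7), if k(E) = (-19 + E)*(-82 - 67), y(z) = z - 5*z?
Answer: 6939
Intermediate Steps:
y(z) = -4*z
k(E) = 2831 - 149*E (k(E) = (-19 + E)*(-149) = 2831 - 149*E)
k(-28) + y(2 + 2*7) = (2831 - 149*(-28)) - 4*(2 + 2*7) = (2831 + 4172) - 4*(2 + 14) = 7003 - 4*16 = 7003 - 64 = 6939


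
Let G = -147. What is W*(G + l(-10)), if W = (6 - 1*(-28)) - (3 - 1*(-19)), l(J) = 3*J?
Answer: -2124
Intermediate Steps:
W = 12 (W = (6 + 28) - (3 + 19) = 34 - 1*22 = 34 - 22 = 12)
W*(G + l(-10)) = 12*(-147 + 3*(-10)) = 12*(-147 - 30) = 12*(-177) = -2124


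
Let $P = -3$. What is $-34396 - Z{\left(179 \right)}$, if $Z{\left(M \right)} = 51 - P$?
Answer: $-34450$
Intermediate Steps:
$Z{\left(M \right)} = 54$ ($Z{\left(M \right)} = 51 - -3 = 51 + 3 = 54$)
$-34396 - Z{\left(179 \right)} = -34396 - 54 = -34450$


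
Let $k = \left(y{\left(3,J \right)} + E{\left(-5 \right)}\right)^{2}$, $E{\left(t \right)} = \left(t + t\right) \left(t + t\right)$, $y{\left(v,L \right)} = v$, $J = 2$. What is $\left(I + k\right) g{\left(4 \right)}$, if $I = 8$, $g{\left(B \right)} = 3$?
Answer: $31851$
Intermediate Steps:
$E{\left(t \right)} = 4 t^{2}$ ($E{\left(t \right)} = 2 t 2 t = 4 t^{2}$)
$k = 10609$ ($k = \left(3 + 4 \left(-5\right)^{2}\right)^{2} = \left(3 + 4 \cdot 25\right)^{2} = \left(3 + 100\right)^{2} = 103^{2} = 10609$)
$\left(I + k\right) g{\left(4 \right)} = \left(8 + 10609\right) 3 = 10617 \cdot 3 = 31851$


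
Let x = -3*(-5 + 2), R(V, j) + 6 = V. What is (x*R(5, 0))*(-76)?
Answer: 684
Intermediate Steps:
R(V, j) = -6 + V
x = 9 (x = -3*(-3) = 9)
(x*R(5, 0))*(-76) = (9*(-6 + 5))*(-76) = (9*(-1))*(-76) = -9*(-76) = 684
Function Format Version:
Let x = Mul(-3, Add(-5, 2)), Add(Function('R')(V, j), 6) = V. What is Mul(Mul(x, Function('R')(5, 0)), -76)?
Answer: 684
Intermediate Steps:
Function('R')(V, j) = Add(-6, V)
x = 9 (x = Mul(-3, -3) = 9)
Mul(Mul(x, Function('R')(5, 0)), -76) = Mul(Mul(9, Add(-6, 5)), -76) = Mul(Mul(9, -1), -76) = Mul(-9, -76) = 684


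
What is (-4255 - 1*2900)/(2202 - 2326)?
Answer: 7155/124 ≈ 57.702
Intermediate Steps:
(-4255 - 1*2900)/(2202 - 2326) = (-4255 - 2900)/(-124) = -7155*(-1/124) = 7155/124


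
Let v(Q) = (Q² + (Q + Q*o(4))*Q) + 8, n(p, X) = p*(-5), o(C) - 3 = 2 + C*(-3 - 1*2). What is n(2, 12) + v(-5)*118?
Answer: -37416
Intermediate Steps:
o(C) = 5 - 5*C (o(C) = 3 + (2 + C*(-3 - 1*2)) = 3 + (2 + C*(-3 - 2)) = 3 + (2 + C*(-5)) = 3 + (2 - 5*C) = 5 - 5*C)
n(p, X) = -5*p
v(Q) = 8 - 13*Q² (v(Q) = (Q² + (Q + Q*(5 - 5*4))*Q) + 8 = (Q² + (Q + Q*(5 - 20))*Q) + 8 = (Q² + (Q + Q*(-15))*Q) + 8 = (Q² + (Q - 15*Q)*Q) + 8 = (Q² + (-14*Q)*Q) + 8 = (Q² - 14*Q²) + 8 = -13*Q² + 8 = 8 - 13*Q²)
n(2, 12) + v(-5)*118 = -5*2 + (8 - 13*(-5)²)*118 = -10 + (8 - 13*25)*118 = -10 + (8 - 325)*118 = -10 - 317*118 = -10 - 37406 = -37416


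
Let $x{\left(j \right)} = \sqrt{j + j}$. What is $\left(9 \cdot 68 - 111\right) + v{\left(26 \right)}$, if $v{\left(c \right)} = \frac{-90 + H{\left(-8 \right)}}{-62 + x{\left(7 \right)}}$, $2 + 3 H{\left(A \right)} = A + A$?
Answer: $\frac{962391}{1915} + \frac{48 \sqrt{14}}{1915} \approx 502.65$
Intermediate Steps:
$H{\left(A \right)} = - \frac{2}{3} + \frac{2 A}{3}$ ($H{\left(A \right)} = - \frac{2}{3} + \frac{A + A}{3} = - \frac{2}{3} + \frac{2 A}{3}$)
$x{\left(j \right)} = \sqrt{2} \sqrt{j}$ ($x{\left(j \right)} = \sqrt{2 j} = \sqrt{2} \sqrt{j}$)
$v{\left(c \right)} = - \frac{96}{-62 + \sqrt{14}}$ ($v{\left(c \right)} = \frac{-90 + \left(- \frac{2}{3} + \frac{2}{3} \left(-8\right)\right)}{-62 + \sqrt{2} \sqrt{7}} = \frac{-90 - 6}{-62 + \sqrt{14}} = - \frac{96}{-62 + \sqrt{14}}$)
$\left(9 \cdot 68 - 111\right) + v{\left(26 \right)} = \left(9 \cdot 68 - 111\right) + \left(\frac{2976}{1915} + \frac{48 \sqrt{14}}{1915}\right) = \left(612 - 111\right) + \left(\frac{2976}{1915} + \frac{48 \sqrt{14}}{1915}\right) = 501 + \left(\frac{2976}{1915} + \frac{48 \sqrt{14}}{1915}\right) = \frac{962391}{1915} + \frac{48 \sqrt{14}}{1915}$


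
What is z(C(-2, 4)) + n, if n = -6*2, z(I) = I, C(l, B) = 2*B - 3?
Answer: -7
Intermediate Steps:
C(l, B) = -3 + 2*B
n = -12
z(C(-2, 4)) + n = (-3 + 2*4) - 12 = (-3 + 8) - 12 = 5 - 12 = -7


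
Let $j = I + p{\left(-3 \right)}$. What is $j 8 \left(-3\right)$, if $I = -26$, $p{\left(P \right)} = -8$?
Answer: $816$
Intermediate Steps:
$j = -34$ ($j = -26 - 8 = -34$)
$j 8 \left(-3\right) = - 34 \cdot 8 \left(-3\right) = \left(-34\right) \left(-24\right) = 816$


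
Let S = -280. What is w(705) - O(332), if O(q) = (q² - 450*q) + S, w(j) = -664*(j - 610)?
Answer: -23624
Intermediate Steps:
w(j) = 405040 - 664*j (w(j) = -664*(-610 + j) = 405040 - 664*j)
O(q) = -280 + q² - 450*q (O(q) = (q² - 450*q) - 280 = -280 + q² - 450*q)
w(705) - O(332) = (405040 - 664*705) - (-280 + 332² - 450*332) = (405040 - 468120) - (-280 + 110224 - 149400) = -63080 - 1*(-39456) = -63080 + 39456 = -23624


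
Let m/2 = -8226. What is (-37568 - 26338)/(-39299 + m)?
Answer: 63906/55751 ≈ 1.1463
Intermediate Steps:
m = -16452 (m = 2*(-8226) = -16452)
(-37568 - 26338)/(-39299 + m) = (-37568 - 26338)/(-39299 - 16452) = -63906/(-55751) = -63906*(-1/55751) = 63906/55751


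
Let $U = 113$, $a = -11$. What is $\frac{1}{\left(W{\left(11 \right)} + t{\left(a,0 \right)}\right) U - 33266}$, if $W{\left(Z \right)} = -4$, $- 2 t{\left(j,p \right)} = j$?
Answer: $- \frac{2}{66193} \approx -3.0215 \cdot 10^{-5}$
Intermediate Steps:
$t{\left(j,p \right)} = - \frac{j}{2}$
$\frac{1}{\left(W{\left(11 \right)} + t{\left(a,0 \right)}\right) U - 33266} = \frac{1}{\left(-4 - - \frac{11}{2}\right) 113 - 33266} = \frac{1}{\left(-4 + \frac{11}{2}\right) 113 - 33266} = \frac{1}{\frac{3}{2} \cdot 113 - 33266} = \frac{1}{\frac{339}{2} - 33266} = \frac{1}{- \frac{66193}{2}} = - \frac{2}{66193}$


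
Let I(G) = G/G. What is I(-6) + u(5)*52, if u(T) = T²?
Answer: 1301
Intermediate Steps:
I(G) = 1
I(-6) + u(5)*52 = 1 + 5²*52 = 1 + 25*52 = 1 + 1300 = 1301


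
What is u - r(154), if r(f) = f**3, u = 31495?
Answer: -3620769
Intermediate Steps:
u - r(154) = 31495 - 1*154**3 = 31495 - 1*3652264 = 31495 - 3652264 = -3620769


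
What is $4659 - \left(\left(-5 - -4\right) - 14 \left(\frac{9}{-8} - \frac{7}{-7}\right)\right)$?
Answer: $\frac{18633}{4} \approx 4658.3$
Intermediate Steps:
$4659 - \left(\left(-5 - -4\right) - 14 \left(\frac{9}{-8} - \frac{7}{-7}\right)\right) = 4659 - \left(\left(-5 + 4\right) - 14 \left(9 \left(- \frac{1}{8}\right) - -1\right)\right) = 4659 - \left(-1 - 14 \left(- \frac{9}{8} + 1\right)\right) = 4659 - \left(-1 - - \frac{7}{4}\right) = 4659 - \left(-1 + \frac{7}{4}\right) = 4659 - \frac{3}{4} = \frac{18633}{4}$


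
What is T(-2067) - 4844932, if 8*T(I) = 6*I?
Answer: -19385929/4 ≈ -4.8465e+6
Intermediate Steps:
T(I) = 3*I/4 (T(I) = (6*I)/8 = 3*I/4)
T(-2067) - 4844932 = (¾)*(-2067) - 4844932 = -6201/4 - 4844932 = -19385929/4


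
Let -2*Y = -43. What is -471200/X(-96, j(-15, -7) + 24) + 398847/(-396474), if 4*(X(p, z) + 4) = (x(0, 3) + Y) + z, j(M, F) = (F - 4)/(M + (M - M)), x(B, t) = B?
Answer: -7472862536743/119867306 ≈ -62343.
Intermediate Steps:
Y = 43/2 (Y = -½*(-43) = 43/2 ≈ 21.500)
j(M, F) = (-4 + F)/M (j(M, F) = (-4 + F)/(M + 0) = (-4 + F)/M)
X(p, z) = 11/8 + z/4 (X(p, z) = -4 + ((0 + 43/2) + z)/4 = -4 + (43/2 + z)/4 = -4 + (43/8 + z/4) = 11/8 + z/4)
-471200/X(-96, j(-15, -7) + 24) + 398847/(-396474) = -471200/(11/8 + ((-4 - 7)/(-15) + 24)/4) + 398847/(-396474) = -471200/(11/8 + (-1/15*(-11) + 24)/4) + 398847*(-1/396474) = -471200/(11/8 + (11/15 + 24)/4) - 132949/132158 = -471200/(11/8 + (¼)*(371/15)) - 132949/132158 = -471200/(11/8 + 371/60) - 132949/132158 = -471200/907/120 - 132949/132158 = -471200*120/907 - 132949/132158 = -56544000/907 - 132949/132158 = -7472862536743/119867306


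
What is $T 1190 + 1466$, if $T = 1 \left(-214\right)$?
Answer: $-253194$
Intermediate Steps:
$T = -214$
$T 1190 + 1466 = \left(-214\right) 1190 + 1466 = -254660 + 1466 = -253194$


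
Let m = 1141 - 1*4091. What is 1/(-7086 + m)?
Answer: -1/10036 ≈ -9.9641e-5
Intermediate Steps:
m = -2950 (m = 1141 - 4091 = -2950)
1/(-7086 + m) = 1/(-7086 - 2950) = 1/(-10036) = -1/10036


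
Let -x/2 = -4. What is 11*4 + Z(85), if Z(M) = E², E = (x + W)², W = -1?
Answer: 2445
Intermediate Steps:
x = 8 (x = -2*(-4) = 8)
E = 49 (E = (8 - 1)² = 7² = 49)
Z(M) = 2401 (Z(M) = 49² = 2401)
11*4 + Z(85) = 11*4 + 2401 = 44 + 2401 = 2445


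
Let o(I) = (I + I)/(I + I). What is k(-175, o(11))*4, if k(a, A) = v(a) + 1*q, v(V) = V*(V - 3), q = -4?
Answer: 124584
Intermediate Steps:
v(V) = V*(-3 + V)
o(I) = 1 (o(I) = (2*I)/((2*I)) = (2*I)*(1/(2*I)) = 1)
k(a, A) = -4 + a*(-3 + a) (k(a, A) = a*(-3 + a) + 1*(-4) = a*(-3 + a) - 4 = -4 + a*(-3 + a))
k(-175, o(11))*4 = (-4 - 175*(-3 - 175))*4 = (-4 - 175*(-178))*4 = (-4 + 31150)*4 = 31146*4 = 124584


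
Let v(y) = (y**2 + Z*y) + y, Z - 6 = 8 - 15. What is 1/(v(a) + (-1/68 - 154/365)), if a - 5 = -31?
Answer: 24820/16767483 ≈ 0.0014802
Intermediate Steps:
Z = -1 (Z = 6 + (8 - 15) = 6 - 7 = -1)
a = -26 (a = 5 - 31 = -26)
v(y) = y**2 (v(y) = (y**2 - y) + y = y**2)
1/(v(a) + (-1/68 - 154/365)) = 1/((-26)**2 + (-1/68 - 154/365)) = 1/(676 + (-1*1/68 - 154*1/365)) = 1/(676 + (-1/68 - 154/365)) = 1/(676 - 10837/24820) = 1/(16767483/24820) = 24820/16767483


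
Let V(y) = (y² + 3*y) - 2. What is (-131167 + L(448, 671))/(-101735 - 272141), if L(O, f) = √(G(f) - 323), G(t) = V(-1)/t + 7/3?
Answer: 131167/373876 - I*√1299419682/752612388 ≈ 0.35083 - 4.7896e-5*I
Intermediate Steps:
V(y) = -2 + y² + 3*y
G(t) = 7/3 - 4/t (G(t) = (-2 + (-1)² + 3*(-1))/t + 7/3 = (-2 + 1 - 3)/t + 7*(⅓) = -4/t + 7/3 = 7/3 - 4/t)
L(O, f) = √(-962/3 - 4/f) (L(O, f) = √((7/3 - 4/f) - 323) = √(-962/3 - 4/f))
(-131167 + L(448, 671))/(-101735 - 272141) = (-131167 + √(-2886 - 36/671)/3)/(-101735 - 272141) = (-131167 + √(-2886 - 36*1/671)/3)/(-373876) = (-131167 + √(-2886 - 36/671)/3)*(-1/373876) = (-131167 + √(-1936542/671)/3)*(-1/373876) = (-131167 + (I*√1299419682/671)/3)*(-1/373876) = (-131167 + I*√1299419682/2013)*(-1/373876) = 131167/373876 - I*√1299419682/752612388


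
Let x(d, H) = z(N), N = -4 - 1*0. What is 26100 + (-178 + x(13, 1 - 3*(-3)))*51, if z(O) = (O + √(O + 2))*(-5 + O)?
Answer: 18858 - 459*I*√2 ≈ 18858.0 - 649.12*I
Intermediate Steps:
N = -4 (N = -4 + 0 = -4)
z(O) = (-5 + O)*(O + √(2 + O)) (z(O) = (O + √(2 + O))*(-5 + O) = (-5 + O)*(O + √(2 + O)))
x(d, H) = 36 - 9*I*√2 (x(d, H) = (-4)² - 5*(-4) - 5*√(2 - 4) - 4*√(2 - 4) = 16 + 20 - 5*I*√2 - 4*I*√2 = 36 - 9*I*√2)
26100 + (-178 + x(13, 1 - 3*(-3)))*51 = 26100 + (-178 + (36 - 9*I*√2))*51 = 26100 + (-142 - 9*I*√2)*51 = 26100 + (-7242 - 459*I*√2) = 18858 - 459*I*√2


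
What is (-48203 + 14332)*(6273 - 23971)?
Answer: 599448958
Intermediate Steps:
(-48203 + 14332)*(6273 - 23971) = -33871*(-17698) = 599448958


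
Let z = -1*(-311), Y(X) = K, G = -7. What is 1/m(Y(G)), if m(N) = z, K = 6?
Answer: 1/311 ≈ 0.0032154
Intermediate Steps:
Y(X) = 6
z = 311
m(N) = 311
1/m(Y(G)) = 1/311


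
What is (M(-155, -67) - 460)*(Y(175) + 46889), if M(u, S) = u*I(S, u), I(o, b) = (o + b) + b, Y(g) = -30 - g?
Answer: 2706504900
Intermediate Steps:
I(o, b) = o + 2*b (I(o, b) = (b + o) + b = o + 2*b)
M(u, S) = u*(S + 2*u)
(M(-155, -67) - 460)*(Y(175) + 46889) = (-155*(-67 + 2*(-155)) - 460)*((-30 - 1*175) + 46889) = (-155*(-67 - 310) - 460)*((-30 - 175) + 46889) = (-155*(-377) - 460)*(-205 + 46889) = (58435 - 460)*46684 = 57975*46684 = 2706504900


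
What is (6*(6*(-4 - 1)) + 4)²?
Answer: 30976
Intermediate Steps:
(6*(6*(-4 - 1)) + 4)² = (6*(6*(-5)) + 4)² = (6*(-30) + 4)² = (-180 + 4)² = (-176)² = 30976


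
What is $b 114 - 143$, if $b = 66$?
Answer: $7381$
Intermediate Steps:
$b 114 - 143 = 66 \cdot 114 - 143 = 7524 - 143 = 7381$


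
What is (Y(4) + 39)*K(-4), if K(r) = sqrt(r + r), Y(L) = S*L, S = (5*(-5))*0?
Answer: 78*I*sqrt(2) ≈ 110.31*I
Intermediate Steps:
S = 0 (S = -25*0 = 0)
Y(L) = 0 (Y(L) = 0*L = 0)
K(r) = sqrt(2)*sqrt(r) (K(r) = sqrt(2*r) = sqrt(2)*sqrt(r))
(Y(4) + 39)*K(-4) = (0 + 39)*(sqrt(2)*sqrt(-4)) = 39*(sqrt(2)*(2*I)) = 39*(2*I*sqrt(2)) = 78*I*sqrt(2)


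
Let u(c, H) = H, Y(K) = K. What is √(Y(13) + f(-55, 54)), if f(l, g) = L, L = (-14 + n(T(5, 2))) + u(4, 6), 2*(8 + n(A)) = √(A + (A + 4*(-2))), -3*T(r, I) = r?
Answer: √(-108 + 6*I*√102)/6 ≈ 0.46902 + 1.7944*I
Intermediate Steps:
T(r, I) = -r/3
n(A) = -8 + √(-8 + 2*A)/2 (n(A) = -8 + √(A + (A + 4*(-2)))/2 = -8 + √(A + (A - 8))/2 = -8 + √(A + (-8 + A))/2 = -8 + √(-8 + 2*A)/2)
L = -16 + I*√102/6 (L = (-14 + (-8 + √(-8 + 2*(-⅓*5))/2)) + 6 = (-14 + (-8 + √(-8 + 2*(-5/3))/2)) + 6 = (-14 + (-8 + √(-8 - 10/3)/2)) + 6 = (-14 + (-8 + √(-34/3)/2)) + 6 = (-14 + (-8 + (I*√102/3)/2)) + 6 = (-14 + (-8 + I*√102/6)) + 6 = (-22 + I*√102/6) + 6 = -16 + I*√102/6 ≈ -16.0 + 1.6833*I)
f(l, g) = -16 + I*√102/6
√(Y(13) + f(-55, 54)) = √(13 + (-16 + I*√102/6)) = √(-3 + I*√102/6)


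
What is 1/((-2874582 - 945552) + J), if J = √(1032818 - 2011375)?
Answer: -3820134/14593424756513 - I*√978557/14593424756513 ≈ -2.6177e-7 - 6.7785e-11*I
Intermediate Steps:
J = I*√978557 (J = √(-978557) = I*√978557 ≈ 989.22*I)
1/((-2874582 - 945552) + J) = 1/((-2874582 - 945552) + I*√978557) = 1/(-3820134 + I*√978557)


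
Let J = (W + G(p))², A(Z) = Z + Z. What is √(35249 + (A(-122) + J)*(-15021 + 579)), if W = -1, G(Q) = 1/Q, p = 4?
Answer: √56815574/4 ≈ 1884.4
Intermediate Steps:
A(Z) = 2*Z
J = 9/16 (J = (-1 + 1/4)² = (-1 + ¼)² = (-¾)² = 9/16 ≈ 0.56250)
√(35249 + (A(-122) + J)*(-15021 + 579)) = √(35249 + (2*(-122) + 9/16)*(-15021 + 579)) = √(35249 + (-244 + 9/16)*(-14442)) = √(35249 - 3895/16*(-14442)) = √(35249 + 28125795/8) = √(28407787/8) = √56815574/4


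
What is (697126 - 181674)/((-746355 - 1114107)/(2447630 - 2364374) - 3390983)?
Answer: -1021773136/6721941455 ≈ -0.15201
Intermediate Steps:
(697126 - 181674)/((-746355 - 1114107)/(2447630 - 2364374) - 3390983) = 515452/(-1860462/83256 - 3390983) = 515452/(-1860462*1/83256 - 3390983) = 515452/(-310077/13876 - 3390983) = 515452/(-47053590185/13876) = 515452*(-13876/47053590185) = -1021773136/6721941455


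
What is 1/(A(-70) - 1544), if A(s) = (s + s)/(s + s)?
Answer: -1/1543 ≈ -0.00064809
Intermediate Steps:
A(s) = 1 (A(s) = (2*s)/((2*s)) = (2*s)*(1/(2*s)) = 1)
1/(A(-70) - 1544) = 1/(1 - 1544) = 1/(-1543) = -1/1543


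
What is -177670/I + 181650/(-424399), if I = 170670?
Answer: -10640517583/7243217733 ≈ -1.4690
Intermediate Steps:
-177670/I + 181650/(-424399) = -177670/170670 + 181650/(-424399) = -177670*1/170670 + 181650*(-1/424399) = -17767/17067 - 181650/424399 = -10640517583/7243217733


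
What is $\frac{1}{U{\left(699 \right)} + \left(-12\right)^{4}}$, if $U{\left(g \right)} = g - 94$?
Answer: $\frac{1}{21341} \approx 4.6858 \cdot 10^{-5}$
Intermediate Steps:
$U{\left(g \right)} = -94 + g$ ($U{\left(g \right)} = g - 94 = -94 + g$)
$\frac{1}{U{\left(699 \right)} + \left(-12\right)^{4}} = \frac{1}{\left(-94 + 699\right) + \left(-12\right)^{4}} = \frac{1}{605 + 20736} = \frac{1}{21341}$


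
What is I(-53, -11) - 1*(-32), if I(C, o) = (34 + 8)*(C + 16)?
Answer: -1522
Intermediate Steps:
I(C, o) = 672 + 42*C (I(C, o) = 42*(16 + C) = 672 + 42*C)
I(-53, -11) - 1*(-32) = (672 + 42*(-53)) - 1*(-32) = (672 - 2226) + 32 = -1554 + 32 = -1522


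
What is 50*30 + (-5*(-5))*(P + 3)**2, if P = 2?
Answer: 2125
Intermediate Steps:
50*30 + (-5*(-5))*(P + 3)**2 = 50*30 + (-5*(-5))*(2 + 3)**2 = 1500 + 25*5**2 = 1500 + 25*25 = 1500 + 625 = 2125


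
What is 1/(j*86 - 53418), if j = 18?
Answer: -1/51870 ≈ -1.9279e-5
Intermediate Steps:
1/(j*86 - 53418) = 1/(18*86 - 53418) = 1/(1548 - 53418) = 1/(-51870) = -1/51870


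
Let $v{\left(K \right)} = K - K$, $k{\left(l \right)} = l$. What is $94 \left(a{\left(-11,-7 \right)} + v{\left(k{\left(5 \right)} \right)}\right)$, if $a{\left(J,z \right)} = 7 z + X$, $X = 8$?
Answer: $-3854$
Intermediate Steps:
$a{\left(J,z \right)} = 8 + 7 z$ ($a{\left(J,z \right)} = 7 z + 8 = 8 + 7 z$)
$v{\left(K \right)} = 0$
$94 \left(a{\left(-11,-7 \right)} + v{\left(k{\left(5 \right)} \right)}\right) = 94 \left(\left(8 + 7 \left(-7\right)\right) + 0\right) = 94 \left(\left(8 - 49\right) + 0\right) = 94 \left(-41 + 0\right) = 94 \left(-41\right) = -3854$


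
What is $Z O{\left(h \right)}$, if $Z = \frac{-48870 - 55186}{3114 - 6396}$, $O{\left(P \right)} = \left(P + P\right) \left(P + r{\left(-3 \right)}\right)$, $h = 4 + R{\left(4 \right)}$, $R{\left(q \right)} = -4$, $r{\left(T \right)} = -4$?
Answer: $0$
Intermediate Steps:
$h = 0$ ($h = 4 - 4 = 0$)
$O{\left(P \right)} = 2 P \left(-4 + P\right)$ ($O{\left(P \right)} = \left(P + P\right) \left(P - 4\right) = 2 P \left(-4 + P\right)$)
$Z = \frac{52028}{1641}$ ($Z = - \frac{104056}{3114 - 6396} = - \frac{104056}{-3282} = \left(-104056\right) \left(- \frac{1}{3282}\right) = \frac{52028}{1641} \approx 31.705$)
$Z O{\left(h \right)} = \frac{52028 \cdot 2 \cdot 0 \left(-4 + 0\right)}{1641} = \frac{52028 \cdot 2 \cdot 0 \left(-4\right)}{1641} = \frac{52028}{1641} \cdot 0 = 0$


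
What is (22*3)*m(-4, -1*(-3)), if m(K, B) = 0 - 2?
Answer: -132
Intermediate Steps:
m(K, B) = -2
(22*3)*m(-4, -1*(-3)) = (22*3)*(-2) = 66*(-2) = -132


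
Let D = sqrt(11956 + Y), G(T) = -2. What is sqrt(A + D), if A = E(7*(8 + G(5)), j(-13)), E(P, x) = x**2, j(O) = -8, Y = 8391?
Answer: sqrt(64 + sqrt(20347)) ≈ 14.375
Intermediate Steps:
D = sqrt(20347) (D = sqrt(11956 + 8391) = sqrt(20347) ≈ 142.64)
A = 64 (A = (-8)**2 = 64)
sqrt(A + D) = sqrt(64 + sqrt(20347))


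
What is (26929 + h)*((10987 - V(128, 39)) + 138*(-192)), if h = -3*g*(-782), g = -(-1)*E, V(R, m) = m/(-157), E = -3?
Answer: -48432078734/157 ≈ -3.0848e+8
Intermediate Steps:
V(R, m) = -m/157 (V(R, m) = m*(-1/157) = -m/157)
g = -3 (g = -(-1)*(-3) = -1*3 = -3)
h = -7038 (h = -3*(-3)*(-782) = 9*(-782) = -7038)
(26929 + h)*((10987 - V(128, 39)) + 138*(-192)) = (26929 - 7038)*((10987 - (-1)*39/157) + 138*(-192)) = 19891*((10987 - 1*(-39/157)) - 26496) = 19891*((10987 + 39/157) - 26496) = 19891*(1724998/157 - 26496) = 19891*(-2434874/157) = -48432078734/157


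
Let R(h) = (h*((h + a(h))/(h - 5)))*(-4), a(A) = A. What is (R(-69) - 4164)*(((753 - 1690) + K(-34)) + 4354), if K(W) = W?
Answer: -456786192/37 ≈ -1.2346e+7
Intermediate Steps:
R(h) = -8*h²/(-5 + h) (R(h) = (h*((h + h)/(h - 5)))*(-4) = (h*((2*h)/(-5 + h)))*(-4) = (h*(2*h/(-5 + h)))*(-4) = (2*h²/(-5 + h))*(-4) = -8*h²/(-5 + h))
(R(-69) - 4164)*(((753 - 1690) + K(-34)) + 4354) = (-8*(-69)²/(-5 - 69) - 4164)*(((753 - 1690) - 34) + 4354) = (-8*4761/(-74) - 4164)*((-937 - 34) + 4354) = (-8*4761*(-1/74) - 4164)*(-971 + 4354) = (19044/37 - 4164)*3383 = -135024/37*3383 = -456786192/37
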